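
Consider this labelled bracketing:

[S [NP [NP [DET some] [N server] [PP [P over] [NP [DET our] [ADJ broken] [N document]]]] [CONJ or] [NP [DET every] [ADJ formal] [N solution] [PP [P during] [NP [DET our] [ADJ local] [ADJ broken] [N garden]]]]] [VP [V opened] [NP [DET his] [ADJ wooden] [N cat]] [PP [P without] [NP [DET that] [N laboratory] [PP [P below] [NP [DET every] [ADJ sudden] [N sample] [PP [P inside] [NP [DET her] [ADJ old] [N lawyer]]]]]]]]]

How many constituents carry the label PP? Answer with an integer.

5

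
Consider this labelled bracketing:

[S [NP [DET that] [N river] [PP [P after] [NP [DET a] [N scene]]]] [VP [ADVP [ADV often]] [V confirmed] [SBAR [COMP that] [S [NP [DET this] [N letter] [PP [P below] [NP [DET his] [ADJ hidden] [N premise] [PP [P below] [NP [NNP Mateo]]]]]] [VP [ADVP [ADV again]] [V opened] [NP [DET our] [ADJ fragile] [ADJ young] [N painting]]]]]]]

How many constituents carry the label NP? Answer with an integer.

6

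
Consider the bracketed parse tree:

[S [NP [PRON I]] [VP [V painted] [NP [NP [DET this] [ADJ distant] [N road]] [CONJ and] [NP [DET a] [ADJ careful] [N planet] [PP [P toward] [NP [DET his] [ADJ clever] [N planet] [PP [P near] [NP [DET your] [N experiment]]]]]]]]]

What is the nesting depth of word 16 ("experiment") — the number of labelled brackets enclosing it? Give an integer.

9

Counting open brackets not yet closed at "experiment": [S [VP [NP [NP [PP [NP [PP [NP [N = 9.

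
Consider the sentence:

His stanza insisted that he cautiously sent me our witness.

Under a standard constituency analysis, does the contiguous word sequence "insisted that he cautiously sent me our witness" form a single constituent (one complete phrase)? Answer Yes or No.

Yes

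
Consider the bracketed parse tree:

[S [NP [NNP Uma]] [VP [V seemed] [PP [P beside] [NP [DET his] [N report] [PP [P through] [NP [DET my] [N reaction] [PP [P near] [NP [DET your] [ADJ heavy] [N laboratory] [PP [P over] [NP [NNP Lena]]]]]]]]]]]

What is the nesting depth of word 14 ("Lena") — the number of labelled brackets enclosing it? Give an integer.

11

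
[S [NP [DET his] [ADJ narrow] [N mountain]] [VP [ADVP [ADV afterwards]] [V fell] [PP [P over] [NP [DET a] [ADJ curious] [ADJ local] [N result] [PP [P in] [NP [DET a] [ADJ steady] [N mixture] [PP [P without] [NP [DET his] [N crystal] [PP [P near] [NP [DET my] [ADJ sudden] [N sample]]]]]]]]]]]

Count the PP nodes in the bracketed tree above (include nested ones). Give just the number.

4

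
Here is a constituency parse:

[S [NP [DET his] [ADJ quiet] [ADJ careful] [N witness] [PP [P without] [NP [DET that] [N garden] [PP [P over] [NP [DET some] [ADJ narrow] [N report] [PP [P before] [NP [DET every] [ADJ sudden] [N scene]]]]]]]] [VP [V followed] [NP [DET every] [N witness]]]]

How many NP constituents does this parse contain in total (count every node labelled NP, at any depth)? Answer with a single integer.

5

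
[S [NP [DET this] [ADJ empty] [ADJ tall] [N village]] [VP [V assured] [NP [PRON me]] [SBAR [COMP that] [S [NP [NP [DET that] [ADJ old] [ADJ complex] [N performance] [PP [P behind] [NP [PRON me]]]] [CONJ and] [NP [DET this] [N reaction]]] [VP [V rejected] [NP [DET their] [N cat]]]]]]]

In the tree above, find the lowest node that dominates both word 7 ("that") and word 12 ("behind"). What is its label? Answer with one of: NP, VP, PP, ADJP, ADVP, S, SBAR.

SBAR

The smallest bracket enclosing both words is [SBAR that that old complex performance behind me and this reaction rejected their cat], so the label is SBAR.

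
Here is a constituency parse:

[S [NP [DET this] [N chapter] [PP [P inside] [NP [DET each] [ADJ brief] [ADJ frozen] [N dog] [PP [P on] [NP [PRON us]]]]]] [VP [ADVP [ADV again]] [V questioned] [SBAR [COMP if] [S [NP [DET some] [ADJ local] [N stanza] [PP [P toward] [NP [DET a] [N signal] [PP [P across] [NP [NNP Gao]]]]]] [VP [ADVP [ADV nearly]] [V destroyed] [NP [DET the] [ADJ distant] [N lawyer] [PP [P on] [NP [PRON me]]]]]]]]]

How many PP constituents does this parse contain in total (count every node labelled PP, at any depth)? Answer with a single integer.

Listing each PP by its span: [PP inside each brief frozen dog on us]; [PP on us]; [PP toward a signal across Gao]; [PP across Gao]; [PP on me] — that makes 5.

5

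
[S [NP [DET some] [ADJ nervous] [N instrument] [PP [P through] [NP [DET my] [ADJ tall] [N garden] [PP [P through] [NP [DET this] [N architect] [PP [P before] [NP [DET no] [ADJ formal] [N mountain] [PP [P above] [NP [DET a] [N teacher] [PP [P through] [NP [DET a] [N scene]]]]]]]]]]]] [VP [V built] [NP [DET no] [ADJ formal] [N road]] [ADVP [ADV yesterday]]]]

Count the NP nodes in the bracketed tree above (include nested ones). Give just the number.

Scanning left to right, an opening `[NP` appears at word positions 1, 5, 9, 12, 16, 19, 22 — 7 in total.

7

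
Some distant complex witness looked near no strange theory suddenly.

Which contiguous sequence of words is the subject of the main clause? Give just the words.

some distant complex witness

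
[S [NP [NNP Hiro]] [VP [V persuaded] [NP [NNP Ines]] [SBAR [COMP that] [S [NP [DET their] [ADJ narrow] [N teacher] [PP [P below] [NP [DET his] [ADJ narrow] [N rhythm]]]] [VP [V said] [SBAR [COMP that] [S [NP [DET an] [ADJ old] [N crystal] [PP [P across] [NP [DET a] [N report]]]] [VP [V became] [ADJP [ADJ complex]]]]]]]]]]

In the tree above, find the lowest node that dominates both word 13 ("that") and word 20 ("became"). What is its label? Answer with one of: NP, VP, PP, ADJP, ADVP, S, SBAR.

SBAR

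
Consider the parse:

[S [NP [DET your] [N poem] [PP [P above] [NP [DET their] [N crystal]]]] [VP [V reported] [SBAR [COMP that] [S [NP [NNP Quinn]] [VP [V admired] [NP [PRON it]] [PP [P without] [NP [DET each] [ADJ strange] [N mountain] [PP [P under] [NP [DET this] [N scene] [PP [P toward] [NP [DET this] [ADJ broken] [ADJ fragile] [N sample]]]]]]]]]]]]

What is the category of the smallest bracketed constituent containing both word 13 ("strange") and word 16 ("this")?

NP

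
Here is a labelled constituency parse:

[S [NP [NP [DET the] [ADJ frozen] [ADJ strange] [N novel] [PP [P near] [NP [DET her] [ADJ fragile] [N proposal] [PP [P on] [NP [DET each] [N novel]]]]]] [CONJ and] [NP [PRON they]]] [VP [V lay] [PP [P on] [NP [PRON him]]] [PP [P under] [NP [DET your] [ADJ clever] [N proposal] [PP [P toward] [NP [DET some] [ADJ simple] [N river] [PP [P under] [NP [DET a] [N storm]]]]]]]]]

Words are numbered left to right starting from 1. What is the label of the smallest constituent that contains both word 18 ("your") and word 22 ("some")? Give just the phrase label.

NP

The smallest bracket enclosing both words is [NP your clever proposal toward some simple river under a storm], so the label is NP.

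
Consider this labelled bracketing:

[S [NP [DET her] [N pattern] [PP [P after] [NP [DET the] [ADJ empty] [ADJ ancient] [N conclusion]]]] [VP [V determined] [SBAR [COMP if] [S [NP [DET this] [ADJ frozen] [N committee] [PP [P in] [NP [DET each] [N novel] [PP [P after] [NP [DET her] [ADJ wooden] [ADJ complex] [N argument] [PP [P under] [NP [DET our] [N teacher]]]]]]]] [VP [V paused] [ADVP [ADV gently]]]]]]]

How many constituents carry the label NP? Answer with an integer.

6

Listing each NP by its span: [NP her pattern after the empty ancient conclusion]; [NP the empty ancient conclusion]; [NP this frozen committee in each novel after her wooden complex argument under our teacher]; [NP each novel after her wooden complex argument under our teacher]; [NP her wooden complex argument under our teacher]; [NP our teacher] — that makes 6.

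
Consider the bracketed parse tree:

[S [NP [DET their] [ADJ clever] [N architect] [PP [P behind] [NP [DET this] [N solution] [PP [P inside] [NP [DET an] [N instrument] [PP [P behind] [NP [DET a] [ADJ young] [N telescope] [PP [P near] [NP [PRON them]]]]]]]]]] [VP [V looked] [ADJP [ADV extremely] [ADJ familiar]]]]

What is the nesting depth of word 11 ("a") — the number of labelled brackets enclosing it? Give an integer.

9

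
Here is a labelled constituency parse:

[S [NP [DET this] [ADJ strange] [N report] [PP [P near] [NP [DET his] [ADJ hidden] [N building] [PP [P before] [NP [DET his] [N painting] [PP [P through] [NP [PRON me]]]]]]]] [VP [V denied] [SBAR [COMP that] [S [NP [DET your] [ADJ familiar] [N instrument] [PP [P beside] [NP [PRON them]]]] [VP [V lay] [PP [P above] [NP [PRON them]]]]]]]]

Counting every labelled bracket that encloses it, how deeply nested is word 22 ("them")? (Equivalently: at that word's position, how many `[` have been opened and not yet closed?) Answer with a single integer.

8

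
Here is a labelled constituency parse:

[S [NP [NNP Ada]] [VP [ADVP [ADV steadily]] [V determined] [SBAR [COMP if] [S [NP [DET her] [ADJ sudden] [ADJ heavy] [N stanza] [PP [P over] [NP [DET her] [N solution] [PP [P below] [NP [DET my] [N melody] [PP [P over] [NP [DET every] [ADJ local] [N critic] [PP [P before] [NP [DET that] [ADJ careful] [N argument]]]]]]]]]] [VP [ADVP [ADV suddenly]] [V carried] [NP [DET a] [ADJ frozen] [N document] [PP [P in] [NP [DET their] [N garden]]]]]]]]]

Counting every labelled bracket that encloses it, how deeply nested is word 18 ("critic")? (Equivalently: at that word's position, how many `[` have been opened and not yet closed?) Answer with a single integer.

12

Counting open brackets not yet closed at "critic": [S [VP [SBAR [S [NP [PP [NP [PP [NP [PP [NP [N = 12.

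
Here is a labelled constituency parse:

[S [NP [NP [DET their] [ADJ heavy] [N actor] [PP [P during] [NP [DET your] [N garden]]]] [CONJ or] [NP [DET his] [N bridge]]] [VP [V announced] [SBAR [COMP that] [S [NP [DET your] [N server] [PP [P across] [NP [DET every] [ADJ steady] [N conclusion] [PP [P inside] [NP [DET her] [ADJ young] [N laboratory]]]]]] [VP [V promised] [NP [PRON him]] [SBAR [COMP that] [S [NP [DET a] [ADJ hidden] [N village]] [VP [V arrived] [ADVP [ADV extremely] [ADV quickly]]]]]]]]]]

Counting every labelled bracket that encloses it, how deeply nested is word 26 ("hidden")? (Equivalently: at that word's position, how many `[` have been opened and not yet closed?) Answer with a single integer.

9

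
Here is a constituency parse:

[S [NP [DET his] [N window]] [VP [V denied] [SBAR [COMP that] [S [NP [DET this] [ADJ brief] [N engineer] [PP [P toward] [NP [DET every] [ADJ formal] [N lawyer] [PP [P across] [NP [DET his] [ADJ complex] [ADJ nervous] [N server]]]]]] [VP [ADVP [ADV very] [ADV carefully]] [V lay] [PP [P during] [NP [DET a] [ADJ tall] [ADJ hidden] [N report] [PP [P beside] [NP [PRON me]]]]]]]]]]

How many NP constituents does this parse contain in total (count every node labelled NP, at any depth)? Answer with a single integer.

6

Listing each NP by its span: [NP his window]; [NP this brief engineer toward every formal lawyer across his complex nervous server]; [NP every formal lawyer across his complex nervous server]; [NP his complex nervous server]; [NP a tall hidden report beside me]; [NP me] — that makes 6.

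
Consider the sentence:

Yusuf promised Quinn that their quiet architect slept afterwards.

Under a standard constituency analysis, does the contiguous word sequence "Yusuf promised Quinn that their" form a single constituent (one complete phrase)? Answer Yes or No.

No

The smallest constituent containing the whole sequence is the clause [S Yusuf promised Quinn that their quiet architect slept afterwards], but the sequence is only part of it — it straddles the boundary between noun phrase "Yusuf" and verb phrase "promised Quinn that their quiet architect slept afterwards".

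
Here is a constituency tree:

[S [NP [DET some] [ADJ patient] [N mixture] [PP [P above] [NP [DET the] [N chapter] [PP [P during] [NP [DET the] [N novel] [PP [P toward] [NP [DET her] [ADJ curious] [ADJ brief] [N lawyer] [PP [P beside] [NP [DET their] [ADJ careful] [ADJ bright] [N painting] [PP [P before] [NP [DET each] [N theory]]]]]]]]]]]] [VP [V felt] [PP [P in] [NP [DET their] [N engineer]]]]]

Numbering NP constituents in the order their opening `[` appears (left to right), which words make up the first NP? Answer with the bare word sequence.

some patient mixture above the chapter during the novel toward her curious brief lawyer beside their careful bright painting before each theory

The NP opening brackets appear, in order, over: "some patient mixture above the chapter during the novel toward her curious brief lawyer beside their careful bright painting before each theory"; "the chapter during the novel toward her curious brief lawyer beside their careful bright painting before each theory"; "the novel toward her curious brief lawyer beside their careful bright painting before each theory"; "her curious brief lawyer beside their careful bright painting before each theory"; "their careful bright painting before each theory"; "each theory"; "their engineer". The first one spans "some patient mixture above the chapter during the novel toward her curious brief lawyer beside their careful bright painting before each theory".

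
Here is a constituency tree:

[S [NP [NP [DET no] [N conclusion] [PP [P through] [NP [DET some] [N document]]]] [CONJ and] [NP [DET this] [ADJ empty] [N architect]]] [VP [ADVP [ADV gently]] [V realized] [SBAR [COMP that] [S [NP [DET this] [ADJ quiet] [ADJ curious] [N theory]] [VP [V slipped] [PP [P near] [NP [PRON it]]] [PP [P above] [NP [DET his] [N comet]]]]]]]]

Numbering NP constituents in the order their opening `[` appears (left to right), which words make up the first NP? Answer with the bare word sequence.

In left-to-right order the NP constituents are "no conclusion through some document and this empty architect"; "no conclusion through some document"; "some document"; "this empty architect"; "this quiet curious theory"; "it"; "his comet". Number 1 is "no conclusion through some document and this empty architect".

no conclusion through some document and this empty architect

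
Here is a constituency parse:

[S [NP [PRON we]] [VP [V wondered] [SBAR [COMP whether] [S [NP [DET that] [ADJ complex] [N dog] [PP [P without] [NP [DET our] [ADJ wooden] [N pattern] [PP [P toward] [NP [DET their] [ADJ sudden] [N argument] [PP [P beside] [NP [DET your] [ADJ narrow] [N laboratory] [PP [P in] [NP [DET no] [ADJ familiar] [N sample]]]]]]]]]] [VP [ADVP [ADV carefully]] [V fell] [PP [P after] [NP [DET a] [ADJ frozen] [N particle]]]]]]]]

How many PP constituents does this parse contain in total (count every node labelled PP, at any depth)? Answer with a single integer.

5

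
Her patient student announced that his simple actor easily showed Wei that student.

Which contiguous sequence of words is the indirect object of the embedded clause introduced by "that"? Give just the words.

Wei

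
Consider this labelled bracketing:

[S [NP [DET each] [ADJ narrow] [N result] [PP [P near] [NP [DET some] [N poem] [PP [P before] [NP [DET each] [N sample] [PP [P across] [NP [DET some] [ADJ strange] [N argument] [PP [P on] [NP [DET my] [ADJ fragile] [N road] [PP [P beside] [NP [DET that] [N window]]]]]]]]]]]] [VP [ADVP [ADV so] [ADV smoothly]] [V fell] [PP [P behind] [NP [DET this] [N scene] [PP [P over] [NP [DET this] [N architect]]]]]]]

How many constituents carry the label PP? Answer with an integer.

7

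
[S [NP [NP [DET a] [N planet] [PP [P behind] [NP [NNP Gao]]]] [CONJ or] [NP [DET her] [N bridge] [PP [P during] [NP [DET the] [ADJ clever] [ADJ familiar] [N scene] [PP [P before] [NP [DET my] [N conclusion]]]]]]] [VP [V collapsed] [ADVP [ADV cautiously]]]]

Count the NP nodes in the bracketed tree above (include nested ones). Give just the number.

6

The NP constituents are: [NP a planet behind Gao or her bridge during the clever familiar scene before my conclusion]; [NP a planet behind Gao]; [NP Gao]; [NP her bridge during the clever familiar scene before my conclusion]; [NP the clever familiar scene before my conclusion]; [NP my conclusion]. Total: 6.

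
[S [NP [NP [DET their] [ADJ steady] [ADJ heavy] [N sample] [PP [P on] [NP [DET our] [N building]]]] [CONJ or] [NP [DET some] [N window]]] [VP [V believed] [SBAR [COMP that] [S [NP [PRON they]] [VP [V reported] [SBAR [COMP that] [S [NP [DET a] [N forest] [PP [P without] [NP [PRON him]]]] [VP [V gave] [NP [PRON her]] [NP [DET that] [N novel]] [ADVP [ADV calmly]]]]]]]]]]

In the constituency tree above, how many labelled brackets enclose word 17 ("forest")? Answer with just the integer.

9

Counting open brackets not yet closed at "forest": [S [VP [SBAR [S [VP [SBAR [S [NP [N = 9.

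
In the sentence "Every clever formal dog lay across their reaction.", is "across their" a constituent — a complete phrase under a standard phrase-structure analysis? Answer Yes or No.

The sequence begins inside the preposition "across" and ends inside the noun phrase "their reaction"; it crosses a phrase boundary, so no single node in the tree spans exactly those words.

No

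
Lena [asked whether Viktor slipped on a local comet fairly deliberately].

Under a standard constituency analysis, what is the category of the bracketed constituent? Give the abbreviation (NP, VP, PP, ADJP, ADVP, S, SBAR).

The span is built around the verb "asked" — a verb phrase (VP).

VP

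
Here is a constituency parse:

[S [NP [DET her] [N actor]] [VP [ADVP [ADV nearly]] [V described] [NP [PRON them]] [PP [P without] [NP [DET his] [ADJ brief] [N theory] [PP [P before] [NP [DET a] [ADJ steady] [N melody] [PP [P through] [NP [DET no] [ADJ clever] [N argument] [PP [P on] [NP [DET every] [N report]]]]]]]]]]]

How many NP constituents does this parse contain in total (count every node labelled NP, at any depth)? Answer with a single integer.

6

The NP constituents are: [NP her actor]; [NP them]; [NP his brief theory before a steady melody through no clever argument on every report]; [NP a steady melody through no clever argument on every report]; [NP no clever argument on every report]; [NP every report]. Total: 6.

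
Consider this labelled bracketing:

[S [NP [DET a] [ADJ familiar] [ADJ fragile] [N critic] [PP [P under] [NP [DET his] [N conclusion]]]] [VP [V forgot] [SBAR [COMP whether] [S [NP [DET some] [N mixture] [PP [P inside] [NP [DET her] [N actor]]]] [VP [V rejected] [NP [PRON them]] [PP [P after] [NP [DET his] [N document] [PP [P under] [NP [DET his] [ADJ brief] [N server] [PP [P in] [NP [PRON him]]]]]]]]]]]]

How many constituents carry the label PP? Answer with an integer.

The PP constituents are: [PP under his conclusion]; [PP inside her actor]; [PP after his document under his brief server in him]; [PP under his brief server in him]; [PP in him]. Total: 5.

5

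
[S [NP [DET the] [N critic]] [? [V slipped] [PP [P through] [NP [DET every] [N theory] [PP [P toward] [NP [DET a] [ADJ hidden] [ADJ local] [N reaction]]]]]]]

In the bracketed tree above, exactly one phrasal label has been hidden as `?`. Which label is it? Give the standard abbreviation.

A constituent whose immediate children are V 'slipped', PP is a verb phrase: VP.

VP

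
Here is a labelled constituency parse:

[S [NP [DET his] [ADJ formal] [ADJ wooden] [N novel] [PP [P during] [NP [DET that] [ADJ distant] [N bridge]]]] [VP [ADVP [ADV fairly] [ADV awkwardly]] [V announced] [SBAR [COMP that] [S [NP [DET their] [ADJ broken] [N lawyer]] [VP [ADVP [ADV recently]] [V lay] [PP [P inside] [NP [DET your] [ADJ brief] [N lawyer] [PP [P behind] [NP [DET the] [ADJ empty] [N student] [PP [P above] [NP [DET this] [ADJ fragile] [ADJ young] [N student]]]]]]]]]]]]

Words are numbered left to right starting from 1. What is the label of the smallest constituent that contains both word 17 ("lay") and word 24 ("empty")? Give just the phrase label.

Both words fall inside [VP recently lay inside your brief lawyer behind the empty student above this fragile young student] (words 16–30), and no smaller constituent contains them both. Label: VP.

VP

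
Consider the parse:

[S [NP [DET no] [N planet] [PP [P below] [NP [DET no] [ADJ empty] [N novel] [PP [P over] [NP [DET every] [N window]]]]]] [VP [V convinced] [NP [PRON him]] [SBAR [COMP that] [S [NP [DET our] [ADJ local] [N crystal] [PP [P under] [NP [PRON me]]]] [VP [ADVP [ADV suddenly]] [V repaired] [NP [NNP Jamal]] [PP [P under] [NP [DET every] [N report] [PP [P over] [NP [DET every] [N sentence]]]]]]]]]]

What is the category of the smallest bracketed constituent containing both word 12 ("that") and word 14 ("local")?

SBAR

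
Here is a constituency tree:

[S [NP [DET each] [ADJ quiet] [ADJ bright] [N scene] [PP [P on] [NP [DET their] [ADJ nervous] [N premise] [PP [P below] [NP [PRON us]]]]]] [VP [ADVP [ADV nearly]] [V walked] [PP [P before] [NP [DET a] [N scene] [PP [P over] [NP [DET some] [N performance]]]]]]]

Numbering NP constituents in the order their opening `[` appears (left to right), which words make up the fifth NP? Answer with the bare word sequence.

some performance

Opening `[NP` markers occur at word positions 1, 6, 10, 14, 17; the fifth of these opens the constituent [NP some performance].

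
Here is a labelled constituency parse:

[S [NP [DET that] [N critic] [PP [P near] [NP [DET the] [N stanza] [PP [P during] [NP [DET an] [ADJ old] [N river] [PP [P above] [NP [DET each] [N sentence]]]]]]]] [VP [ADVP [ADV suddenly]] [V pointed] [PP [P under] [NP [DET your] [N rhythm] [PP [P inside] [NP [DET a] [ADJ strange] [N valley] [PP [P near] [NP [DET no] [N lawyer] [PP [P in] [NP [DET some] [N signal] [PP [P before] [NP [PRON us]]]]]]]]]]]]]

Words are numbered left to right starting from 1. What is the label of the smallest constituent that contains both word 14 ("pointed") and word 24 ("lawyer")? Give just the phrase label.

Both words fall inside [VP suddenly pointed under your rhythm inside a strange valley near no lawyer in some signal before us] (words 13–29), and no smaller constituent contains them both. Label: VP.

VP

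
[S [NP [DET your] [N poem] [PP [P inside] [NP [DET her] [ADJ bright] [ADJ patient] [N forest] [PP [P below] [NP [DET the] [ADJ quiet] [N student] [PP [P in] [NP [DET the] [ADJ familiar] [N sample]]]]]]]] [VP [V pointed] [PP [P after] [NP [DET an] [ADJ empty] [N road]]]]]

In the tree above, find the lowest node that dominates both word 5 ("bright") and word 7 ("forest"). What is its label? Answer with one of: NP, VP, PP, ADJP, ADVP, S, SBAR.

NP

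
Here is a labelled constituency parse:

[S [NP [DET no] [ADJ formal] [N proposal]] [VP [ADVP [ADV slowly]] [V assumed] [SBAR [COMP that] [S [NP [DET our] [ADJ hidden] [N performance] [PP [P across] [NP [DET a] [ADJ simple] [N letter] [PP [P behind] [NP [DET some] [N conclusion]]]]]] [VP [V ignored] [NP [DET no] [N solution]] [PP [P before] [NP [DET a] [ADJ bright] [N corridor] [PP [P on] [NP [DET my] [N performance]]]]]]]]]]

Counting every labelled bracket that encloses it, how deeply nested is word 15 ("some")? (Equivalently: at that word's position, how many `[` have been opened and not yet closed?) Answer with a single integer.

10

Path from the root down to the word: S → VP → SBAR → S → NP → PP → NP → PP → NP → DET. That is 10 enclosing brackets.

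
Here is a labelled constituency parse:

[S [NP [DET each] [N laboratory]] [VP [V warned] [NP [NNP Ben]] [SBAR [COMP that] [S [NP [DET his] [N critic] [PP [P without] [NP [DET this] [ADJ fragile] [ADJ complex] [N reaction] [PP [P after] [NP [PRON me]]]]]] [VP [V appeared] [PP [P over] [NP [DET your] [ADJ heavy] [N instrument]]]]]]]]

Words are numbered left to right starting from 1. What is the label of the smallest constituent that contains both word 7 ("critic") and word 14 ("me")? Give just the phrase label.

NP

Word 7 lies under S → VP → SBAR → S → NP → N; word 14 lies under S → VP → SBAR → S → NP → PP → NP → PP → NP → PRON. The lowest shared node is the NP.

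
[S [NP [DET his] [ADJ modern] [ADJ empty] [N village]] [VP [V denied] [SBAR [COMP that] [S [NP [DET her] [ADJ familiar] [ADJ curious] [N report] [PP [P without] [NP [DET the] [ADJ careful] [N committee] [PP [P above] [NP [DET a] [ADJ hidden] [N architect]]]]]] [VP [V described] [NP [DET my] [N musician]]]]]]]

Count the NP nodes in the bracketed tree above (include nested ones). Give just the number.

5

The NP constituents are: [NP his modern empty village]; [NP her familiar curious report without the careful committee above a hidden architect]; [NP the careful committee above a hidden architect]; [NP a hidden architect]; [NP my musician]. Total: 5.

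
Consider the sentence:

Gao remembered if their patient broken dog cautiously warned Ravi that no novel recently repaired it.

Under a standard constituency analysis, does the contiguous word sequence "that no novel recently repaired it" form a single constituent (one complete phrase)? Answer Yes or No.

The sequence corresponds to a single SBAR node — the subordinate clause "that no novel recently repaired it".

Yes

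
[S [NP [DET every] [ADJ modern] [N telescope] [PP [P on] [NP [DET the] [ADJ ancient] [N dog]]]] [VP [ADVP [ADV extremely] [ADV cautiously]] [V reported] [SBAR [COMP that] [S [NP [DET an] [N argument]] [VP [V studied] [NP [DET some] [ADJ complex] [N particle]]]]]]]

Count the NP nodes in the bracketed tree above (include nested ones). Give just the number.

Scanning left to right, an opening `[NP` appears at word positions 1, 5, 12, 15 — 4 in total.

4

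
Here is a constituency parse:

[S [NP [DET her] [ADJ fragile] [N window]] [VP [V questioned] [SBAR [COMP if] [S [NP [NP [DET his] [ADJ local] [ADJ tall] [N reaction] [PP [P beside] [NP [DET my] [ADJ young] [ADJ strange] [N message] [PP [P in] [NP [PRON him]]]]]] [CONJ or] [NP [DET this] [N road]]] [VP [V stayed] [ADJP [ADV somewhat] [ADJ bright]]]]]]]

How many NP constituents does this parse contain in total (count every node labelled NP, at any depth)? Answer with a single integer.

6

Listing each NP by its span: [NP her fragile window]; [NP his local tall reaction beside my young strange message in him or this road]; [NP his local tall reaction beside my young strange message in him]; [NP my young strange message in him]; [NP him]; [NP this road] — that makes 6.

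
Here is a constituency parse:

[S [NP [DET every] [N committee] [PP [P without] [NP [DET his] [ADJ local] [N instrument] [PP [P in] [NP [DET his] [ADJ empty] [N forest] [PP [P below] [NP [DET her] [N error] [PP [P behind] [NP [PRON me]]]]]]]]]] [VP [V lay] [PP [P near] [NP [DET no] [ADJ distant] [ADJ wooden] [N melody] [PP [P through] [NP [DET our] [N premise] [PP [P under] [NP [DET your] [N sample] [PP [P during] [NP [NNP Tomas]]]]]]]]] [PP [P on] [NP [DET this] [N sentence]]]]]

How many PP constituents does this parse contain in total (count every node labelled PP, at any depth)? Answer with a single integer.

The PP constituents are: [PP without his local instrument in his empty forest below her error behind me]; [PP in his empty forest below her error behind me]; [PP below her error behind me]; [PP behind me]; [PP near no distant wooden melody through our premise under your sample during Tomas]; [PP through our premise under your sample during Tomas] …. Total: 9.

9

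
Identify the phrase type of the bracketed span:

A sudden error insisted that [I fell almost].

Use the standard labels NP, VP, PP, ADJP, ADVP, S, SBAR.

S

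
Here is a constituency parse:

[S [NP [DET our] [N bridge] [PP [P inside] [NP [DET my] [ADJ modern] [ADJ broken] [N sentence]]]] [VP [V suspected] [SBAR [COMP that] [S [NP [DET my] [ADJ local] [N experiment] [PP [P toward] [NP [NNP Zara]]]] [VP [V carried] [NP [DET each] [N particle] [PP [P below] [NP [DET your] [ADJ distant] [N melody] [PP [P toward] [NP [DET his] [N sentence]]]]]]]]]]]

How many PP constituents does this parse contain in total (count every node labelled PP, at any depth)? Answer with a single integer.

4

Listing each PP by its span: [PP inside my modern broken sentence]; [PP toward Zara]; [PP below your distant melody toward his sentence]; [PP toward his sentence] — that makes 4.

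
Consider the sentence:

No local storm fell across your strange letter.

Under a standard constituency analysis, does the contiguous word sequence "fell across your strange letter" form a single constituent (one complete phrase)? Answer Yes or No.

These words form the whole verb phrase headed by "fell", so yes — one constituent.

Yes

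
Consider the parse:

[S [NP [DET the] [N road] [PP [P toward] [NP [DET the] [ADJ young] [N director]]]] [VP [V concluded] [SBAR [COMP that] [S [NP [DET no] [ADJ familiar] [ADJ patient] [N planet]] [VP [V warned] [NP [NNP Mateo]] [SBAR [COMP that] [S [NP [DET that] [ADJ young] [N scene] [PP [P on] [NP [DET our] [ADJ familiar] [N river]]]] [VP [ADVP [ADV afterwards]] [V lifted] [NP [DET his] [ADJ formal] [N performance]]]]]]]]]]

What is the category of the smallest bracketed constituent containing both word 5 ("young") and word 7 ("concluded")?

S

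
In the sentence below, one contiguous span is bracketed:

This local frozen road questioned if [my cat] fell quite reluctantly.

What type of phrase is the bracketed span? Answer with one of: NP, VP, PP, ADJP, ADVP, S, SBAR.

NP

The bracketed span "my cat" is headed by "cat", making it a noun phrase (NP).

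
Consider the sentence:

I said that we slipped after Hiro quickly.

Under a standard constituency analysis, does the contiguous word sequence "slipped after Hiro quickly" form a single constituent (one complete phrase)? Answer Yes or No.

The sequence corresponds to a single VP node — the verb phrase "slipped after Hiro quickly".

Yes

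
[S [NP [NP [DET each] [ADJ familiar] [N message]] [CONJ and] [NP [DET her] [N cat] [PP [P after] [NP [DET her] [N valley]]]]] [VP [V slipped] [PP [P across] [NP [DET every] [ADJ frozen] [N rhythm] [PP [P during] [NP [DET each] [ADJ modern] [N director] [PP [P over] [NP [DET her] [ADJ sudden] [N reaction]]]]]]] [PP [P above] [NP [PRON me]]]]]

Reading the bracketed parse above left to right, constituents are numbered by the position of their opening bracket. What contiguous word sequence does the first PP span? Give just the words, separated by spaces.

after her valley

Opening `[PP` markers occur at word positions 7, 11, 15, 19, 23; the first of these opens the constituent [PP after her valley].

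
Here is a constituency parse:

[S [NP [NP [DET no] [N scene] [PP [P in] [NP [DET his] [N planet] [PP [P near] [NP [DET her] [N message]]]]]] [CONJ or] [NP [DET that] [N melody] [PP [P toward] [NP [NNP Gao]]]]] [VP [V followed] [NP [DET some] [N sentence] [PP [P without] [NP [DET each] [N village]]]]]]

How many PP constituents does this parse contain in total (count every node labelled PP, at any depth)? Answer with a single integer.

4

The PP constituents are: [PP in his planet near her message]; [PP near her message]; [PP toward Gao]; [PP without each village]. Total: 4.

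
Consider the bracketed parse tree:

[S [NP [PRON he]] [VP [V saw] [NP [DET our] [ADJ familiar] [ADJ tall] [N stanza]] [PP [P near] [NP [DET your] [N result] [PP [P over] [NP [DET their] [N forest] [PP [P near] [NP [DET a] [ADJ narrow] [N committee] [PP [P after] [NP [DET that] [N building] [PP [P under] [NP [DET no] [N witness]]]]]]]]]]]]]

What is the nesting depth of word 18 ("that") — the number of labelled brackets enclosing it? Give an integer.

11

Path from the root down to the word: S → VP → PP → NP → PP → NP → PP → NP → PP → NP → DET. That is 11 enclosing brackets.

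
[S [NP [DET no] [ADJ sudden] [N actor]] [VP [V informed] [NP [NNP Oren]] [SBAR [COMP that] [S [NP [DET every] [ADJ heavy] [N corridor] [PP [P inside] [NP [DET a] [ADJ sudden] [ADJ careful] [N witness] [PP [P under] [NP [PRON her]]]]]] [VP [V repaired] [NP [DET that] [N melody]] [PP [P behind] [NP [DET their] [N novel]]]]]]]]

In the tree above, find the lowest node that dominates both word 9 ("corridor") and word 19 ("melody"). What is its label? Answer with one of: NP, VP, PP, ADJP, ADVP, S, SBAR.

S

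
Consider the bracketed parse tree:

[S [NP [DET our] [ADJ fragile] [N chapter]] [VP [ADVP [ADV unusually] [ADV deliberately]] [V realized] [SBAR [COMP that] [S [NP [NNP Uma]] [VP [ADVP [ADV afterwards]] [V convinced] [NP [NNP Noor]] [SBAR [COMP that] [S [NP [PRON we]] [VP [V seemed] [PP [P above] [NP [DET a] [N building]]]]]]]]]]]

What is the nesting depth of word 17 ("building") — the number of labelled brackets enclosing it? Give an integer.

11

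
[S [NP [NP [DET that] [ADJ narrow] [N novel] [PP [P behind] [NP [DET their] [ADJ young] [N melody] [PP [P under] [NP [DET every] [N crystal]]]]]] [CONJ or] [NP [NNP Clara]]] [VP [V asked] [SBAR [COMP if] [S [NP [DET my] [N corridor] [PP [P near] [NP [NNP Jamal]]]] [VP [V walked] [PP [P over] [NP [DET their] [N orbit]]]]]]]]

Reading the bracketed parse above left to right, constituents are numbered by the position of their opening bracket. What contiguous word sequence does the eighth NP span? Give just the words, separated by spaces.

their orbit

The NP opening brackets appear, in order, over: "that narrow novel behind their young melody under every crystal or Clara"; "that narrow novel behind their young melody under every crystal"; "their young melody under every crystal"; "every crystal"; "Clara"; "my corridor near Jamal"; "Jamal"; "their orbit". The eighth one spans "their orbit".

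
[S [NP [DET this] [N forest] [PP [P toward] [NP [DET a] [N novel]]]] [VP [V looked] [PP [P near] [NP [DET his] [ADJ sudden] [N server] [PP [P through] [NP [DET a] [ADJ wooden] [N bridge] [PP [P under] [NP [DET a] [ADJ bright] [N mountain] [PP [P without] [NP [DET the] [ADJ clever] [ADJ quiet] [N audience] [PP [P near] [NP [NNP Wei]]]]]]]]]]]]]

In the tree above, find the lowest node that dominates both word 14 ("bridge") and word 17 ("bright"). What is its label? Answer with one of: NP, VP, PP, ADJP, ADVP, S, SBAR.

NP

The smallest bracket enclosing both words is [NP a wooden bridge under a bright mountain without the clever quiet audience near Wei], so the label is NP.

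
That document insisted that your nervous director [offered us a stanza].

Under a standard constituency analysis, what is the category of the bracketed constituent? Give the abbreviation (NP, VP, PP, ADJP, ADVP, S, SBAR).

VP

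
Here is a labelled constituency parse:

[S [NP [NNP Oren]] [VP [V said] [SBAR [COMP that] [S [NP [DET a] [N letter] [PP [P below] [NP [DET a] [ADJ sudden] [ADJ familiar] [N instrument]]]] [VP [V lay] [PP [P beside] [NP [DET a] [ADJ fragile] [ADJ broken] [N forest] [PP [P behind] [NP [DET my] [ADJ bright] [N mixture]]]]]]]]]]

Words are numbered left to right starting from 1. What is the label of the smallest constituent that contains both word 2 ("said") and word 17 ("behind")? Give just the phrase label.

VP

Both words fall inside [VP said that a letter below a sudden familiar instrument lay beside a fragile broken forest behind my bright mixture] (words 2–20), and no smaller constituent contains them both. Label: VP.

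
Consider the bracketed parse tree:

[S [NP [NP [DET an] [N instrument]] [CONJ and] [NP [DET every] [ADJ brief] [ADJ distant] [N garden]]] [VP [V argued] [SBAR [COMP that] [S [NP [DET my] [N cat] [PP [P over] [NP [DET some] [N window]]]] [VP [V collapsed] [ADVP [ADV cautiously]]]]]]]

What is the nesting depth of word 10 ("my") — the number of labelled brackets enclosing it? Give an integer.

6

The word sits inside DET, which is inside NP, inside S, inside SBAR, inside VP, inside S — 6 brackets in all.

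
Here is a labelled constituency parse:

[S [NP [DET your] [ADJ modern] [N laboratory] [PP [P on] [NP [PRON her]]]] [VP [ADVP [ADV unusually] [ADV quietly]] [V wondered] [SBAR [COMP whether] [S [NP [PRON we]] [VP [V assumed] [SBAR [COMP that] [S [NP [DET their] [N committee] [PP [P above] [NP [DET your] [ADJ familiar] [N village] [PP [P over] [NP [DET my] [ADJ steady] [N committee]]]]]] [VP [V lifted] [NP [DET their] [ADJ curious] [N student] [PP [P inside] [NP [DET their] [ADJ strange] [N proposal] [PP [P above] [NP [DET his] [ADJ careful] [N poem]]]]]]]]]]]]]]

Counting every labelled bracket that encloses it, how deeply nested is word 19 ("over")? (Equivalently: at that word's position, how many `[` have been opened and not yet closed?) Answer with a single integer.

12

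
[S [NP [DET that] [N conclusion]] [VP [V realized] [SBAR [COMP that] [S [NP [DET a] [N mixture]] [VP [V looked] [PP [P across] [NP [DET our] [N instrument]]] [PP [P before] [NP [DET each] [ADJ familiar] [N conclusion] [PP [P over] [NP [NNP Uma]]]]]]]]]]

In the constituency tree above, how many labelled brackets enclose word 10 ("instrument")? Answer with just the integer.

Path from the root down to the word: S → VP → SBAR → S → VP → PP → NP → N. That is 8 enclosing brackets.

8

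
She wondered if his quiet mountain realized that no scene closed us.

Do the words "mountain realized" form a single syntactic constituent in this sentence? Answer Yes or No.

No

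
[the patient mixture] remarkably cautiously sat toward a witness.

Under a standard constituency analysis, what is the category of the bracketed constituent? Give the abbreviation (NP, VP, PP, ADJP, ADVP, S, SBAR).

NP

The span is built around the noun "mixture" — a noun phrase (NP).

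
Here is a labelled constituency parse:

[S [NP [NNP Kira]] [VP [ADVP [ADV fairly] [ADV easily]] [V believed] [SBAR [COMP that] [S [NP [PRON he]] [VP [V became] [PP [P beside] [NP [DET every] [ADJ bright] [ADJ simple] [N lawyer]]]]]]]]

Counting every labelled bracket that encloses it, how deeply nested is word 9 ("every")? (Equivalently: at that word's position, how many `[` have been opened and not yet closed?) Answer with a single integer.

8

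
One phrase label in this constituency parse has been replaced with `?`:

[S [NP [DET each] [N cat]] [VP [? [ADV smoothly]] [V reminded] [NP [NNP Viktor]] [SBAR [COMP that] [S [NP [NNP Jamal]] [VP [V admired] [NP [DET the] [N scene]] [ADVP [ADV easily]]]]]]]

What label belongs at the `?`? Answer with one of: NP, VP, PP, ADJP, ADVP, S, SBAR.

ADVP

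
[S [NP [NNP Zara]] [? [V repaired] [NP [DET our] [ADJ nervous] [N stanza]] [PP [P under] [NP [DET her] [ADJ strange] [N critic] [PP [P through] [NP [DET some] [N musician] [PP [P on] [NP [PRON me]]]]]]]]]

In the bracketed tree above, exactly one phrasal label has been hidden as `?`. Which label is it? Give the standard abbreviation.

The `?` node immediately contains: V 'repaired', NP, PP. That is the internal structure of a verb phrase, so the label is VP.

VP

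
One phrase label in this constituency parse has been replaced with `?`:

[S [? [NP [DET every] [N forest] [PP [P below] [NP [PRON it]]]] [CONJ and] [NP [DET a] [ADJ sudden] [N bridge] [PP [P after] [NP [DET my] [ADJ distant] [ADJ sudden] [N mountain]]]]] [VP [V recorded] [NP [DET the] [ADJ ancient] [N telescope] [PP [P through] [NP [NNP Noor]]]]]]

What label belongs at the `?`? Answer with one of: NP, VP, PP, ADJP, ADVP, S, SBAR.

The `?` node immediately contains: NP, CONJ 'and', NP. That is the internal structure of a noun phrase, so the label is NP.

NP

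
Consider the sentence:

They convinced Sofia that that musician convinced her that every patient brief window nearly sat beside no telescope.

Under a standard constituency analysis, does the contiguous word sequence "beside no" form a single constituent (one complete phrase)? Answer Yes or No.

No

The smallest constituent containing the whole sequence is the prepositional phrase [PP beside no telescope], but the sequence is only part of it — it straddles the boundary between preposition "beside" and noun phrase "no telescope".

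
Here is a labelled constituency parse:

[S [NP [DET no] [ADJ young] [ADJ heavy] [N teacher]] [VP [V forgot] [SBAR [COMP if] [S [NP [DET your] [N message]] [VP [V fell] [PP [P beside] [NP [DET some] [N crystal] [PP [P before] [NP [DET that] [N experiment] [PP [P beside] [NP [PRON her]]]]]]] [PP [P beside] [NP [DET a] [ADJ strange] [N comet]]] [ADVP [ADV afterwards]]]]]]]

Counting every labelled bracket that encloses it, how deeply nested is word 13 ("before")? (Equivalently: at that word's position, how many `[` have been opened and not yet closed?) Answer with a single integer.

9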